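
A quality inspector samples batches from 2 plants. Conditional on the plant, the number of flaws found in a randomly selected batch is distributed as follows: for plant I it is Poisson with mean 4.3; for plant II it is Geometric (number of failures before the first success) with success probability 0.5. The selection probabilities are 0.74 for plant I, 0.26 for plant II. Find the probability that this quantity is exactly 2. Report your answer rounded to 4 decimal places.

0.1253

Conditional on each plant, P(X = 2): I: 0.125441; II: 0.125.
By total probability, P(X = 2) = 0.74·0.125441 + 0.26·0.125 = 0.125327.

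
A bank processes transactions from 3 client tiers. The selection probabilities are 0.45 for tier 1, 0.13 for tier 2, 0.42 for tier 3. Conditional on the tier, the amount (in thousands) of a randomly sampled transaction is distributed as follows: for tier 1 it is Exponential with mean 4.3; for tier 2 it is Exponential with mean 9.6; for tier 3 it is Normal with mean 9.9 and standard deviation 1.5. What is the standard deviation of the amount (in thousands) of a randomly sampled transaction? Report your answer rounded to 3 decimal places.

5.369

Per component, 1: μ=4.3, E[X²]=36.98; 2: μ=9.6, E[X²]=184.32; 3: μ=9.9, E[X²]=100.26.
E[X] = 0.45·4.3 + 0.13·9.6 + 0.42·9.9 = 7.341.
E[X²] = 0.45·36.98 + 0.13·184.32 + 0.42·100.26 = 82.7118.
Var(X) = E[X²] − (E[X])² = 82.7118 − 53.8903 = 28.8215.
SD(X) = √28.8215 = 5.36857.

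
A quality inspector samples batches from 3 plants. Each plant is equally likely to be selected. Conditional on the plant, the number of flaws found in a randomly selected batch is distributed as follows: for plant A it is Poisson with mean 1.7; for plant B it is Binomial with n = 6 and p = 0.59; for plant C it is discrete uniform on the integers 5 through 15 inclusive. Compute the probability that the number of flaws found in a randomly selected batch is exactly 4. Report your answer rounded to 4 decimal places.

Conditional on each plant, P(X = 4): A: 0.0635746; B: 0.305539; C: 0.
By total probability, P(X = 4) = 0.333333·0.0635746 + 0.333333·0.305539 + 0.333333·0 = 0.123038.

0.1230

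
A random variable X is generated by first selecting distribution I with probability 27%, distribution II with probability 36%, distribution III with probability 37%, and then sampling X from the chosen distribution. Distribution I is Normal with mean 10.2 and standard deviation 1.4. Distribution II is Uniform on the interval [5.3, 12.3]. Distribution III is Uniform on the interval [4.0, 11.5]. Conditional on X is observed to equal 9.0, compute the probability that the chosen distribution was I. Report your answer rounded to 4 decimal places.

Likelihoods f(9.0 | ·): I: 0.197354; II: 0.142857; III: 0.133333.
Posterior ∝ prior × likelihood. Numerator for I: 0.27·0.197354 = 0.0532855.
Normalizing constant: 0.27·0.197354 + 0.36·0.142857 + 0.37·0.133333 = 0.154047.
P(I | observation) = 0.0532855 / 0.154047 = 0.345903.

0.3459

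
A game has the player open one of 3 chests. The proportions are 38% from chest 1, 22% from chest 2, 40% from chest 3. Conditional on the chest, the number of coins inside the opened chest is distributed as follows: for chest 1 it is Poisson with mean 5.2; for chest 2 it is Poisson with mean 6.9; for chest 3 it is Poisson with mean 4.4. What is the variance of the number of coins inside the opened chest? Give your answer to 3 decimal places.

Per component, 1: μ=5.2, E[X²]=32.24; 2: μ=6.9, E[X²]=54.51; 3: μ=4.4, E[X²]=23.76.
E[X] = 0.38·5.2 + 0.22·6.9 + 0.4·4.4 = 5.254.
E[X²] = 0.38·32.24 + 0.22·54.51 + 0.4·23.76 = 33.7474.
Var(X) = E[X²] − (E[X])² = 33.7474 − 27.6045 = 6.14288.

6.143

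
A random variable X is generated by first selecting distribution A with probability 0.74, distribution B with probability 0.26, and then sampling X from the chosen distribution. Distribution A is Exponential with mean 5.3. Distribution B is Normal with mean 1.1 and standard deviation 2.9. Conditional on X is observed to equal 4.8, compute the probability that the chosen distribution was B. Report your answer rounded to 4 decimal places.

0.2192

Likelihoods f(4.8 | ·): A: 0.0762783; B: 0.0609585.
Posterior ∝ prior × likelihood. Numerator for B: 0.26·0.0609585 = 0.0158492.
Normalizing constant: 0.74·0.0762783 + 0.26·0.0609585 = 0.0722951.
P(B | observation) = 0.0158492 / 0.0722951 = 0.219229.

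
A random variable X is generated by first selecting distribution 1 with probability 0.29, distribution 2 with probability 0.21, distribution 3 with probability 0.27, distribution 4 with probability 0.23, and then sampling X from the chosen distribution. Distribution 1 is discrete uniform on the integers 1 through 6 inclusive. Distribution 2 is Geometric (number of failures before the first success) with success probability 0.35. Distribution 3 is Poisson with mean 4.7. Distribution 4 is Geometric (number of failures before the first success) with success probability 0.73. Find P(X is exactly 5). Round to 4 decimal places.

0.1040

Conditional on each component, P(X = 5): 1: 0.166667; 2: 0.0406102; 3: 0.17383; 4: 0.00104747.
By total probability, P(X = 5) = 0.29·0.166667 + 0.21·0.0406102 + 0.27·0.17383 + 0.23·0.00104747 = 0.104036.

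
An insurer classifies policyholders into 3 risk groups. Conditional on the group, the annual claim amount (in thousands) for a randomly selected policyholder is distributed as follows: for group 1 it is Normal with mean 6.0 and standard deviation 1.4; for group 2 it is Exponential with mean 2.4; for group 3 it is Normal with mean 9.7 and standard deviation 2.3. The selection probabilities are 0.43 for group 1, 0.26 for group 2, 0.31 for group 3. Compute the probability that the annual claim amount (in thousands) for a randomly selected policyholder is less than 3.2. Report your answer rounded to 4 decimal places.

0.2020

Conditional on each group, P(X < 3.2): 1: 0.0227501; 2: 0.736403; 3: 0.00235602.
By total probability, P(X < 3.2) = 0.43·0.0227501 + 0.26·0.736403 + 0.31·0.00235602 = 0.201978.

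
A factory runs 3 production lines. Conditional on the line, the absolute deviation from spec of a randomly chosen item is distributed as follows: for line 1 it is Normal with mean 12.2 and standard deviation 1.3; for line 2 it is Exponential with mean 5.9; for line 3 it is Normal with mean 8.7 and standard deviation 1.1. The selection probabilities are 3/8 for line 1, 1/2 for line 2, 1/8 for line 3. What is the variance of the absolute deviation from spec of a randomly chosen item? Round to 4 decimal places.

26.6961

Per component, 1: μ=12.2, E[X²]=150.53; 2: μ=5.9, E[X²]=69.62; 3: μ=8.7, E[X²]=76.9.
E[X] = 0.375·12.2 + 0.5·5.9 + 0.125·8.7 = 8.6125.
E[X²] = 0.375·150.53 + 0.5·69.62 + 0.125·76.9 = 100.871.
Var(X) = E[X²] − (E[X])² = 100.871 − 74.1752 = 26.6961.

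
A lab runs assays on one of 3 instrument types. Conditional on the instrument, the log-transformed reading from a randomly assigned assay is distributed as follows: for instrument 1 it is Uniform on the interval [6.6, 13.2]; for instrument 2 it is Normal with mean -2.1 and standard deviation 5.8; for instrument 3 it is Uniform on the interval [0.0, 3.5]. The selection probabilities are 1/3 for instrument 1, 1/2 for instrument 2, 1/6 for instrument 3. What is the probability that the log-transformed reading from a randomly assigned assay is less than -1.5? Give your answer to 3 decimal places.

0.271

Conditional on each instrument, P(X < -1.5): 1: 0; 2: 0.541196; 3: 0.
By total probability, P(X < -1.5) = 0.333333·0 + 0.5·0.541196 + 0.166667·0 = 0.270598.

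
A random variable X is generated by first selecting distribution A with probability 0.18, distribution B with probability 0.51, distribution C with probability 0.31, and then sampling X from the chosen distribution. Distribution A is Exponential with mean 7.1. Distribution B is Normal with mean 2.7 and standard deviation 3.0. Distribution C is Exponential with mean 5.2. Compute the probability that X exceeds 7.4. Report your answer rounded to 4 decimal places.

Conditional on each component, P(X > 7.4): A: 0.352659; B: 0.0585963; C: 0.240971.
By total probability, P(X > 7.4) = 0.18·0.352659 + 0.51·0.0585963 + 0.31·0.240971 = 0.168064.

0.1681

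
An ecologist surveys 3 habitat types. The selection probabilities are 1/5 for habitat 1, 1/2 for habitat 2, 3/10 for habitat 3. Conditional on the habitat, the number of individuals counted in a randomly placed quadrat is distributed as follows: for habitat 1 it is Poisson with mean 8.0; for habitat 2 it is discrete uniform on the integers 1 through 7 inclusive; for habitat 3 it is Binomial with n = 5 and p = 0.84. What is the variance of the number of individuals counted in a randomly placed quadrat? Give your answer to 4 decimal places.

6.2740

Per component, 1: μ=8, E[X²]=72; 2: μ=4, E[X²]=20; 3: μ=4.2, E[X²]=18.312.
E[X] = 0.2·8 + 0.5·4 + 0.3·4.2 = 4.86.
E[X²] = 0.2·72 + 0.5·20 + 0.3·18.312 = 29.8936.
Var(X) = E[X²] − (E[X])² = 29.8936 − 23.6196 = 6.274.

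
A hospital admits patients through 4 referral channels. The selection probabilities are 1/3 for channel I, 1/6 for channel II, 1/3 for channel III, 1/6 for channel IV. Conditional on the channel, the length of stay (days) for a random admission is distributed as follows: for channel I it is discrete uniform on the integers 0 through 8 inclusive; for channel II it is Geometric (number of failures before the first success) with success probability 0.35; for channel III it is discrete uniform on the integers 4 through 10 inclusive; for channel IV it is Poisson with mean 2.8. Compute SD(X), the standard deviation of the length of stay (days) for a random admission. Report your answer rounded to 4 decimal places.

Per component, I: μ=4, E[X²]=22.6667; II: μ=1.85714, E[X²]=8.7551; III: μ=7, E[X²]=53; IV: μ=2.8, E[X²]=10.64.
E[X] = 0.333333·4 + 0.166667·1.85714 + 0.333333·7 + 0.166667·2.8 = 4.44286.
E[X²] = 0.333333·22.6667 + 0.166667·8.7551 + 0.333333·53 + 0.166667·10.64 = 28.4547.
Var(X) = E[X²] − (E[X])² = 28.4547 − 19.739 = 8.71576.
SD(X) = √8.71576 = 2.95225.

2.9522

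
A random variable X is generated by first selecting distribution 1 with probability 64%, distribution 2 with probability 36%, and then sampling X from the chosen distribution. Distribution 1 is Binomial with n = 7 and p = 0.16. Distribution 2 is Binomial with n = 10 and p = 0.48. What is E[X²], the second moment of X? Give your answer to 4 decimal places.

10.5979

For each component E[X²] = Var + (mean)², giving 1: 2.1952; 2: 25.536.
Overall E[X²] = 0.64·2.1952 + 0.36·25.536 = 10.5979.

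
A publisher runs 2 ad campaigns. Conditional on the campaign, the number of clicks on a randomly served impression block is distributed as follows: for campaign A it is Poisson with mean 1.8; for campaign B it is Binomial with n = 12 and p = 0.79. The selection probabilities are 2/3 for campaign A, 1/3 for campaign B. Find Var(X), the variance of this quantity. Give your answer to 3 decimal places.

Per component, A: μ=1.8, E[X²]=5.04; B: μ=9.48, E[X²]=91.8612.
E[X] = 0.666667·1.8 + 0.333333·9.48 = 4.36.
E[X²] = 0.666667·5.04 + 0.333333·91.8612 = 33.9804.
Var(X) = E[X²] − (E[X])² = 33.9804 − 19.0096 = 14.9708.

14.971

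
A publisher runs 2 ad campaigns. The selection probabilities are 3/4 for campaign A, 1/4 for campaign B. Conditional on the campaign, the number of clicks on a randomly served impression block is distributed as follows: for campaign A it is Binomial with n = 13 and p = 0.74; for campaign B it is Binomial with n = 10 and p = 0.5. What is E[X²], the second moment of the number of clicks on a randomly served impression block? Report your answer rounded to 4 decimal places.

For each component E[X²] = Var + (mean)², giving A: 95.0456; B: 27.5.
Overall E[X²] = 0.75·95.0456 + 0.25·27.5 = 78.1592.

78.1592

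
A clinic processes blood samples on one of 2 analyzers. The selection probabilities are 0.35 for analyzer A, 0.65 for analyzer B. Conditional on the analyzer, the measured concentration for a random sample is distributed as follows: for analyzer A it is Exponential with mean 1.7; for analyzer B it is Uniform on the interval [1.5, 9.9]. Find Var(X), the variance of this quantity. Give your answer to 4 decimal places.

Per component, A: μ=1.7, E[X²]=5.78; B: μ=5.7, E[X²]=38.37.
E[X] = 0.35·1.7 + 0.65·5.7 = 4.3.
E[X²] = 0.35·5.78 + 0.65·38.37 = 26.9635.
Var(X) = E[X²] − (E[X])² = 26.9635 − 18.49 = 8.4735.

8.4735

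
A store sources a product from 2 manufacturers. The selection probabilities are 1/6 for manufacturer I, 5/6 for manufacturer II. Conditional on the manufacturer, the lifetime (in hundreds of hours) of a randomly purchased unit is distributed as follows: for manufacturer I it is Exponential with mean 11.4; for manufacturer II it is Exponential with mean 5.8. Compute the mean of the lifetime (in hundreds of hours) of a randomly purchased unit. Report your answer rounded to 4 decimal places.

6.7333

Component means — I: 11.4; II: 5.8.
E[X] = 0.166667·11.4 + 0.833333·5.8 = 6.73333.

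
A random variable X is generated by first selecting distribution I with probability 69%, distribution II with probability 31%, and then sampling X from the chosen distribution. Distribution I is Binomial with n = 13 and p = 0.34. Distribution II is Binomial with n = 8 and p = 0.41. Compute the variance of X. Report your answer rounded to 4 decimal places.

Per component, I: μ=4.42, E[X²]=22.4536; II: μ=3.28, E[X²]=12.6936.
E[X] = 0.69·4.42 + 0.31·3.28 = 4.0666.
E[X²] = 0.69·22.4536 + 0.31·12.6936 = 19.428.
Var(X) = E[X²] − (E[X])² = 19.428 − 16.5372 = 2.89076.

2.8908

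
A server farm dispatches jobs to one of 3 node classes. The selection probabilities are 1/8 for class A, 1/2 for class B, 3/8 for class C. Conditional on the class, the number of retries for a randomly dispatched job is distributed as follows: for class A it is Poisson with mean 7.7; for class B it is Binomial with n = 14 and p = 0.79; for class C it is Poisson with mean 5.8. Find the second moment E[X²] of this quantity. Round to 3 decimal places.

85.487

For each component E[X²] = Var + (mean)², giving A: 66.99; B: 124.646; C: 39.44.
Overall E[X²] = 0.125·66.99 + 0.5·124.646 + 0.375·39.44 = 85.4869.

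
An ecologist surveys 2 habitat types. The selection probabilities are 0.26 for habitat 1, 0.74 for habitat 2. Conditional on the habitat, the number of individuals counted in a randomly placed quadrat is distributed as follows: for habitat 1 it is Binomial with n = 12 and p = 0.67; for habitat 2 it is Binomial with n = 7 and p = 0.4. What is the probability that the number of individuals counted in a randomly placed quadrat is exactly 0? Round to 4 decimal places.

0.0207

Conditional on each habitat, P(X = 0): 1: 1.66789e-06; 2: 0.0279936.
By total probability, P(X = 0) = 0.26·1.66789e-06 + 0.74·0.0279936 = 0.0207157.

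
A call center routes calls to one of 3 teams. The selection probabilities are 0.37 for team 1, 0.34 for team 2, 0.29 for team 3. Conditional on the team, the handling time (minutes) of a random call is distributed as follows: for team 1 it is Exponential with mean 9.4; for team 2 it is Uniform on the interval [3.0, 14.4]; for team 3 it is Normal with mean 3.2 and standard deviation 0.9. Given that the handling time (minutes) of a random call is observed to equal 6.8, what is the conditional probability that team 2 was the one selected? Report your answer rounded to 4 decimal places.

Likelihoods f(6.8 | ·): 1: 0.0516062; 2: 0.0877193; 3: 0.0001487.
Posterior ∝ prior × likelihood. Numerator for 2: 0.34·0.0877193 = 0.0298246.
Normalizing constant: 0.37·0.0516062 + 0.34·0.0877193 + 0.29·0.0001487 = 0.048962.
P(2 | observation) = 0.0298246 / 0.048962 = 0.609137.

0.6091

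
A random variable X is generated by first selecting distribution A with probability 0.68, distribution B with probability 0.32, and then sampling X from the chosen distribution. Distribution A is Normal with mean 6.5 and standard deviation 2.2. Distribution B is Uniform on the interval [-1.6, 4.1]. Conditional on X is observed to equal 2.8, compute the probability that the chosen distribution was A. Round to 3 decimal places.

Likelihoods f(2.8 | ·): A: 0.0440843; B: 0.175439.
Posterior ∝ prior × likelihood. Numerator for A: 0.68·0.0440843 = 0.0299773.
Normalizing constant: 0.68·0.0440843 + 0.32·0.175439 = 0.0861177.
P(A | observation) = 0.0299773 / 0.0861177 = 0.348097.

0.348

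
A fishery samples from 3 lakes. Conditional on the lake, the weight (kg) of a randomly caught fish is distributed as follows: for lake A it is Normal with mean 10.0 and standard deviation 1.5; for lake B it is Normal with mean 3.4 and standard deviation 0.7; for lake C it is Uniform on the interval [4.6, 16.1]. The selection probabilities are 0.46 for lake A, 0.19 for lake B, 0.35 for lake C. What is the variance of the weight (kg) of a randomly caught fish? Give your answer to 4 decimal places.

12.0244

Per component, A: μ=10, E[X²]=102.25; B: μ=3.4, E[X²]=12.05; C: μ=10.35, E[X²]=118.143.
E[X] = 0.46·10 + 0.19·3.4 + 0.35·10.35 = 8.8685.
E[X²] = 0.46·102.25 + 0.19·12.05 + 0.35·118.143 = 90.6747.
Var(X) = E[X²] − (E[X])² = 90.6747 − 78.6503 = 12.0244.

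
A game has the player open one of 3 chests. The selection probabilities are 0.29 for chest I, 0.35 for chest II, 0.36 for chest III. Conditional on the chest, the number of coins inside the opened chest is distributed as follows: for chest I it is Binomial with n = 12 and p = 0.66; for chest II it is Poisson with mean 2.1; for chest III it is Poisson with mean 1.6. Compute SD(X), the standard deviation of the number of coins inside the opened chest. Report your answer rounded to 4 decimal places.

Per component, I: μ=7.92, E[X²]=65.4192; II: μ=2.1, E[X²]=6.51; III: μ=1.6, E[X²]=4.16.
E[X] = 0.29·7.92 + 0.35·2.1 + 0.36·1.6 = 3.6078.
E[X²] = 0.29·65.4192 + 0.35·6.51 + 0.36·4.16 = 22.7477.
Var(X) = E[X²] − (E[X])² = 22.7477 − 13.0162 = 9.73145.
SD(X) = √9.73145 = 3.11953.

3.1195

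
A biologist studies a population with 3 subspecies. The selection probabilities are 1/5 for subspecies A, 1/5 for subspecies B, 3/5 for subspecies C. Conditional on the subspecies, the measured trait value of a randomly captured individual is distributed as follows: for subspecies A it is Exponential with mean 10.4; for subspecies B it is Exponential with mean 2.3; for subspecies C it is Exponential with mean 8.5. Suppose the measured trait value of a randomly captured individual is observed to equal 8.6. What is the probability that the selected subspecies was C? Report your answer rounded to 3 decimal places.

0.710

Likelihoods f(8.6 | ·): A: 0.042057; B: 0.0103369; C: 0.0427737.
Posterior ∝ prior × likelihood. Numerator for C: 0.6·0.0427737 = 0.0256642.
Normalizing constant: 0.2·0.042057 + 0.2·0.0103369 + 0.6·0.0427737 = 0.036143.
P(C | observation) = 0.0256642 / 0.036143 = 0.710075.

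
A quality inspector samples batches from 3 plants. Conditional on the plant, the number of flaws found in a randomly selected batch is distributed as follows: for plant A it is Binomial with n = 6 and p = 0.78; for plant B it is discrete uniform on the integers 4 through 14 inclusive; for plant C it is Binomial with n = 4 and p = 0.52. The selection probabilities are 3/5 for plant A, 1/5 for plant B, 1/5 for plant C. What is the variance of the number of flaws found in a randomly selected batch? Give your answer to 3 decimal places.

7.784

Per component, A: μ=4.68, E[X²]=22.932; B: μ=9, E[X²]=91; C: μ=2.08, E[X²]=5.3248.
E[X] = 0.6·4.68 + 0.2·9 + 0.2·2.08 = 5.024.
E[X²] = 0.6·22.932 + 0.2·91 + 0.2·5.3248 = 33.0242.
Var(X) = E[X²] − (E[X])² = 33.0242 − 25.2406 = 7.78358.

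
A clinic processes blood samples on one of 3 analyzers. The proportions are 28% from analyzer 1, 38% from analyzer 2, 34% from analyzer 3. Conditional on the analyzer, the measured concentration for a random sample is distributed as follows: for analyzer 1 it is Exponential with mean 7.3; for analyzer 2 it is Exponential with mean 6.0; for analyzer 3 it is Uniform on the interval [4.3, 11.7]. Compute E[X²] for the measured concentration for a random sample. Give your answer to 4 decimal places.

For each component E[X²] = Var + (mean)², giving 1: 106.58; 2: 72; 3: 68.5633.
Overall E[X²] = 0.28·106.58 + 0.38·72 + 0.34·68.5633 = 80.5139.

80.5139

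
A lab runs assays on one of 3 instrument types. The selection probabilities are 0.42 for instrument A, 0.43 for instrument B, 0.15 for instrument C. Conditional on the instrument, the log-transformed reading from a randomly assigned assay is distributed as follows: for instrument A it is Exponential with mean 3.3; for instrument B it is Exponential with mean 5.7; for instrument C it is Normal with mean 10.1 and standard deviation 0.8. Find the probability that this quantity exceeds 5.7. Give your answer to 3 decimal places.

0.383

Conditional on each instrument, P(X > 5.7): A: 0.177769; B: 0.367879; C: 1.
By total probability, P(X > 5.7) = 0.42·0.177769 + 0.43·0.367879 + 0.15·1 = 0.382851.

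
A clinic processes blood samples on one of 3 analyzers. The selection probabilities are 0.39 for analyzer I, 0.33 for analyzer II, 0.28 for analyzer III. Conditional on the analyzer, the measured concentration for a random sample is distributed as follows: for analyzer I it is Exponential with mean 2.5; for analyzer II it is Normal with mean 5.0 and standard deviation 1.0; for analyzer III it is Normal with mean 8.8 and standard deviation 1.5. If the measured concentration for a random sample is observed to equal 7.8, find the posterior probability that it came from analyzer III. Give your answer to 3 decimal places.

0.863

Likelihoods f(7.8 | ·): I: 0.0176629; II: 0.00791545; III: 0.212965.
Posterior ∝ prior × likelihood. Numerator for III: 0.28·0.212965 = 0.0596303.
Normalizing constant: 0.39·0.0176629 + 0.33·0.00791545 + 0.28·0.212965 = 0.0691309.
P(III | observation) = 0.0596303 / 0.0691309 = 0.862571.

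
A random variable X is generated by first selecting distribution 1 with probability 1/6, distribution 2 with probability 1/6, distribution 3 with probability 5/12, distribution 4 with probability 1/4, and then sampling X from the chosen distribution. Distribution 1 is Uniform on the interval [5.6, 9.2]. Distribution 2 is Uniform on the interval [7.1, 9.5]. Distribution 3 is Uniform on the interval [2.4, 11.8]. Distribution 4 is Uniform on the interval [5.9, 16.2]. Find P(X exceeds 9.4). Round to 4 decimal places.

0.2784

Conditional on each component, P(X > 9.4): 1: 0; 2: 0.0416667; 3: 0.255319; 4: 0.660194.
By total probability, P(X > 9.4) = 0.166667·0 + 0.166667·0.0416667 + 0.416667·0.255319 + 0.25·0.660194 = 0.278376.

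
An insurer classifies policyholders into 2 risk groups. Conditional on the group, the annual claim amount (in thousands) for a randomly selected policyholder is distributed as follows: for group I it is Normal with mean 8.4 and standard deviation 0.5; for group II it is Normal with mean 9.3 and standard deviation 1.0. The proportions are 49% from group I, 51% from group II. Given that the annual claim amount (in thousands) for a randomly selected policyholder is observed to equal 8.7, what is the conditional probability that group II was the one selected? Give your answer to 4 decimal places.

Likelihoods f(8.7 | ·): I: 0.666449; II: 0.333225.
Posterior ∝ prior × likelihood. Numerator for II: 0.51·0.333225 = 0.169945.
Normalizing constant: 0.49·0.666449 + 0.51·0.333225 = 0.496505.
P(II | observation) = 0.169945 / 0.496505 = 0.342282.

0.3423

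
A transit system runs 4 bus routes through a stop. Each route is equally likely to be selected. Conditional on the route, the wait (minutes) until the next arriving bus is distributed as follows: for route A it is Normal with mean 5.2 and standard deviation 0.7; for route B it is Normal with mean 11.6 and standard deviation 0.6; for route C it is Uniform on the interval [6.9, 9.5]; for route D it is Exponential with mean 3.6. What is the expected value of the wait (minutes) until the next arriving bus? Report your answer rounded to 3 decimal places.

Component means — A: 5.2; B: 11.6; C: 8.2; D: 3.6.
E[X] = 0.25·5.2 + 0.25·11.6 + 0.25·8.2 + 0.25·3.6 = 7.15.

7.150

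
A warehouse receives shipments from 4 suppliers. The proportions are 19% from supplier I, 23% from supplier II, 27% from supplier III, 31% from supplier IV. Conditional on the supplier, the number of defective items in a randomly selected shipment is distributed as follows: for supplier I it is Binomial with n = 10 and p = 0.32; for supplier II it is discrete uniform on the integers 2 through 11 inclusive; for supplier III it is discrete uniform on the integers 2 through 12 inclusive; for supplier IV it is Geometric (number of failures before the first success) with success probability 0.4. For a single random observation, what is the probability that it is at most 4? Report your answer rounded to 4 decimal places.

Conditional on each supplier, P(X ≤ 4): I: 0.813345; II: 0.3; III: 0.272727; IV: 0.92224.
By total probability, P(X ≤ 4) = 0.19·0.813345 + 0.23·0.3 + 0.27·0.272727 + 0.31·0.92224 = 0.583066.

0.5831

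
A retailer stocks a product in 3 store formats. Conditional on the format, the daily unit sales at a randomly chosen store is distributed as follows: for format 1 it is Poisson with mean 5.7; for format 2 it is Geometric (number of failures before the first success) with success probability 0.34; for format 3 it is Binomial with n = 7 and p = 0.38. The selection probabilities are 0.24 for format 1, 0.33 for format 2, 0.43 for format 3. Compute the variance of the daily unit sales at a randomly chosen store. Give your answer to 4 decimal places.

Per component, 1: μ=5.7, E[X²]=38.19; 2: μ=1.94118, E[X²]=9.47751; 3: μ=2.66, E[X²]=8.7248.
E[X] = 0.24·5.7 + 0.33·1.94118 + 0.43·2.66 = 3.15239.
E[X²] = 0.24·38.19 + 0.33·9.47751 + 0.43·8.7248 = 16.0448.
Var(X) = E[X²] − (E[X])² = 16.0448 − 9.93755 = 6.10729.

6.1073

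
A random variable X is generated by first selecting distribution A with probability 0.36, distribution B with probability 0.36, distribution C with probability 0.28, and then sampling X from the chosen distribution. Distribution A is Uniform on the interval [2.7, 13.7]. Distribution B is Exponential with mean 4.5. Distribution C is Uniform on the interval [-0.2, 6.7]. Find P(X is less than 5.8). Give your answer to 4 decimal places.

0.6057

Conditional on each component, P(X < 5.8): A: 0.281818; B: 0.724423; C: 0.869565.
By total probability, P(X < 5.8) = 0.36·0.281818 + 0.36·0.724423 + 0.28·0.869565 = 0.605725.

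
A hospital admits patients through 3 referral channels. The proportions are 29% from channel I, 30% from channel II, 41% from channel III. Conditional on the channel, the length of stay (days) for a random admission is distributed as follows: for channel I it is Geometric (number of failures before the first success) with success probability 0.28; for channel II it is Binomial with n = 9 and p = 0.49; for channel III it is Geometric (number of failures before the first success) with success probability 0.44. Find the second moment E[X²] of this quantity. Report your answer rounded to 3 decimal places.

12.940

For each component E[X²] = Var + (mean)², giving I: 15.7959; II: 21.6972; III: 4.5124.
Overall E[X²] = 0.29·15.7959 + 0.3·21.6972 + 0.41·4.5124 = 12.9401.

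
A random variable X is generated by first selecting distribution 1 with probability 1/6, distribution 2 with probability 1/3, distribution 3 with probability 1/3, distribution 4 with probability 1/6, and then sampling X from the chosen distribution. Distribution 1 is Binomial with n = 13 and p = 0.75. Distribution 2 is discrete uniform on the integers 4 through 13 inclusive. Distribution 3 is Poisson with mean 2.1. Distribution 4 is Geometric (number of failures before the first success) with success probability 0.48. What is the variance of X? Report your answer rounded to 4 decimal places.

17.3214

Per component, 1: μ=9.75, E[X²]=97.5; 2: μ=8.5, E[X²]=80.5; 3: μ=2.1, E[X²]=6.51; 4: μ=1.08333, E[X²]=3.43056.
E[X] = 0.166667·9.75 + 0.333333·8.5 + 0.333333·2.1 + 0.166667·1.08333 = 5.33889.
E[X²] = 0.166667·97.5 + 0.333333·80.5 + 0.333333·6.51 + 0.166667·3.43056 = 45.8251.
Var(X) = E[X²] − (E[X])² = 45.8251 − 28.5037 = 17.3214.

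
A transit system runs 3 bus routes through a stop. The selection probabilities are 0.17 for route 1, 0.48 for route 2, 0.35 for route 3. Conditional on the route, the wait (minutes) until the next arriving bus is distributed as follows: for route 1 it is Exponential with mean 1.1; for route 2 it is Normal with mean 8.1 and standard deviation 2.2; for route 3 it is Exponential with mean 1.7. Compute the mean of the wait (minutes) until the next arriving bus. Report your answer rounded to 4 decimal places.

Component means — 1: 1.1; 2: 8.1; 3: 1.7.
E[X] = 0.17·1.1 + 0.48·8.1 + 0.35·1.7 = 4.67.

4.6700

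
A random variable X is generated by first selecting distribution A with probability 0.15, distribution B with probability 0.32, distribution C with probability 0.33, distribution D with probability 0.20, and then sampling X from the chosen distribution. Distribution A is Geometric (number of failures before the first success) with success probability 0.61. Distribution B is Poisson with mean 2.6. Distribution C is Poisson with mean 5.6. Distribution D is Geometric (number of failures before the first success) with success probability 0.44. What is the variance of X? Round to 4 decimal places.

7.1294

Per component, A: μ=0.639344, E[X²]=1.45687; B: μ=2.6, E[X²]=9.36; C: μ=5.6, E[X²]=36.96; D: μ=1.27273, E[X²]=4.5124.
E[X] = 0.15·0.639344 + 0.32·2.6 + 0.33·5.6 + 0.2·1.27273 = 3.03045.
E[X²] = 0.15·1.45687 + 0.32·9.36 + 0.33·36.96 + 0.2·4.5124 = 16.313.
Var(X) = E[X²] − (E[X])² = 16.313 − 9.18361 = 7.1294.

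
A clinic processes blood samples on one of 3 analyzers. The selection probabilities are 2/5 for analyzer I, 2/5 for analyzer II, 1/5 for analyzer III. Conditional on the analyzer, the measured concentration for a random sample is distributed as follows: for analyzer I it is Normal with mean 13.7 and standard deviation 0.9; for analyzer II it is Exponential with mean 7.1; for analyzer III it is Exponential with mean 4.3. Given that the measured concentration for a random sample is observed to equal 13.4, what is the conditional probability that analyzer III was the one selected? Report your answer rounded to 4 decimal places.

0.0116

Likelihoods f(13.4 | ·): I: 0.419315; II: 0.0213347; III: 0.0103074.
Posterior ∝ prior × likelihood. Numerator for III: 0.2·0.0103074 = 0.00206148.
Normalizing constant: 0.4·0.419315 + 0.4·0.0213347 + 0.2·0.0103074 = 0.178321.
P(III | observation) = 0.00206148 / 0.178321 = 0.0115605.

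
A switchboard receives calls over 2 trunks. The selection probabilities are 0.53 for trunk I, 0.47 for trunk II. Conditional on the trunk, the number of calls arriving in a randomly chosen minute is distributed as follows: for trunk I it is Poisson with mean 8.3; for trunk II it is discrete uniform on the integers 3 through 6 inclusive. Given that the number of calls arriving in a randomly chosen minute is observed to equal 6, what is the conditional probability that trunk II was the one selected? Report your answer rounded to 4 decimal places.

Likelihoods P(X=6 | ·): I: 0.112847; II: 0.25.
Posterior ∝ prior × likelihood. Numerator for II: 0.47·0.25 = 0.1175.
Normalizing constant: 0.53·0.112847 + 0.47·0.25 = 0.177309.
P(II | observation) = 0.1175 / 0.177309 = 0.662684.

0.6627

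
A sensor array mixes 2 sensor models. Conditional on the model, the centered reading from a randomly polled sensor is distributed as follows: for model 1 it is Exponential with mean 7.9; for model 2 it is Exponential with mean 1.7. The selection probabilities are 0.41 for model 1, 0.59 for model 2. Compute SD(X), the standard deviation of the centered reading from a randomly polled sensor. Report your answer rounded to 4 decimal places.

Per component, 1: μ=7.9, E[X²]=124.82; 2: μ=1.7, E[X²]=5.78.
E[X] = 0.41·7.9 + 0.59·1.7 = 4.242.
E[X²] = 0.41·124.82 + 0.59·5.78 = 54.5864.
Var(X) = E[X²] − (E[X])² = 54.5864 − 17.9946 = 36.5918.
SD(X) = √36.5918 = 6.04912.

6.0491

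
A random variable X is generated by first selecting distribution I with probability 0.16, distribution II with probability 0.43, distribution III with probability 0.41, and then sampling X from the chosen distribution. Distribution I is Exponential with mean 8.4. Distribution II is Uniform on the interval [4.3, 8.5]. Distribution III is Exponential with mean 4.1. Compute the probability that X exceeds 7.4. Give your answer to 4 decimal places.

0.2464

Conditional on each component, P(X > 7.4): I: 0.414388; II: 0.261905; III: 0.164495.
By total probability, P(X > 7.4) = 0.16·0.414388 + 0.43·0.261905 + 0.41·0.164495 = 0.246364.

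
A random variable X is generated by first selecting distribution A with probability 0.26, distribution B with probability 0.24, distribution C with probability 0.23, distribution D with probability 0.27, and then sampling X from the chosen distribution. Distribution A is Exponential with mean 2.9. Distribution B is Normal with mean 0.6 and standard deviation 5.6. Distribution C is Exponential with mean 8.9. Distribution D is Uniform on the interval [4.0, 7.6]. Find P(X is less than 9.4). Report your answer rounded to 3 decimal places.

Conditional on each component, P(X < 9.4): A: 0.96089; B: 0.941958; C: 0.652218; D: 1.
By total probability, P(X < 9.4) = 0.26·0.96089 + 0.24·0.941958 + 0.23·0.652218 + 0.27·1 = 0.895912.

0.896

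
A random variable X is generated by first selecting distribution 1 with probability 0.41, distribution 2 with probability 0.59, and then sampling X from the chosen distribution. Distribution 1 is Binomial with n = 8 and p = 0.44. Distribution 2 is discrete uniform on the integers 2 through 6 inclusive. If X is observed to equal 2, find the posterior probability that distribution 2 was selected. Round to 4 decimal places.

0.6326

Likelihoods P(X=2 | ·): 1: 0.167183; 2: 0.2.
Posterior ∝ prior × likelihood. Numerator for 2: 0.59·0.2 = 0.118.
Normalizing constant: 0.41·0.167183 + 0.59·0.2 = 0.186545.
P(2 | observation) = 0.118 / 0.186545 = 0.632555.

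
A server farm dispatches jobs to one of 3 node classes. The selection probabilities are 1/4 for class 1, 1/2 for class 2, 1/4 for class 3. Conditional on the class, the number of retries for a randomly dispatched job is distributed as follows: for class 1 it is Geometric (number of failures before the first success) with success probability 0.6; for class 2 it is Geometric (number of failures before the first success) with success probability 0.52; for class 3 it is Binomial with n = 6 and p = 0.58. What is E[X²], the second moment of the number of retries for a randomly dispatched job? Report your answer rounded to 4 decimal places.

5.0955

For each component E[X²] = Var + (mean)², giving 1: 1.55556; 2: 2.62722; 3: 13.572.
Overall E[X²] = 0.25·1.55556 + 0.5·2.62722 + 0.25·13.572 = 5.0955.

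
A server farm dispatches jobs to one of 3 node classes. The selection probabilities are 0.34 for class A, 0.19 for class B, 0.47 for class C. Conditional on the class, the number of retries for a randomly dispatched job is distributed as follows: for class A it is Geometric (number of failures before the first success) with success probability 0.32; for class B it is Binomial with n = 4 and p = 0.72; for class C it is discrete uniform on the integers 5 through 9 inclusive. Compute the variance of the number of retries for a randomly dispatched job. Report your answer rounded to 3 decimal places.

Per component, A: μ=2.125, E[X²]=11.1562; B: μ=2.88, E[X²]=9.1008; C: μ=7, E[X²]=51.
E[X] = 0.34·2.125 + 0.19·2.88 + 0.47·7 = 4.5597.
E[X²] = 0.34·11.1562 + 0.19·9.1008 + 0.47·51 = 29.4923.
Var(X) = E[X²] − (E[X])² = 29.4923 − 20.7909 = 8.70141.

8.701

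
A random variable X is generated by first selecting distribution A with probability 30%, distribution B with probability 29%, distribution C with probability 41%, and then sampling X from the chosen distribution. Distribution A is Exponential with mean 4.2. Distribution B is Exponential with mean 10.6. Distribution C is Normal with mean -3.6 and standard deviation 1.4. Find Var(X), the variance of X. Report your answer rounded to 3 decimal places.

73.702

Per component, A: μ=4.2, E[X²]=35.28; B: μ=10.6, E[X²]=224.72; C: μ=-3.6, E[X²]=14.92.
E[X] = 0.3·4.2 + 0.29·10.6 + 0.41·-3.6 = 2.858.
E[X²] = 0.3·35.28 + 0.29·224.72 + 0.41·14.92 = 81.87.
Var(X) = E[X²] − (E[X])² = 81.87 − 8.16816 = 73.7018.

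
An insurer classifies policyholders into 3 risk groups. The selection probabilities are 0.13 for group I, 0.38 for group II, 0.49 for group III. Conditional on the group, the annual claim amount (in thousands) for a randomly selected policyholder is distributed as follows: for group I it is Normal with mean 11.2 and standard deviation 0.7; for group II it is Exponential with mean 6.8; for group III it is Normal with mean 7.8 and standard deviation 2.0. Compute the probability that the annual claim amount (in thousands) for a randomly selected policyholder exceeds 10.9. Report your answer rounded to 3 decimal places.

0.193

Conditional on each group, P(X > 10.9): I: 0.665882; II: 0.201304; III: 0.0605708.
By total probability, P(X > 10.9) = 0.13·0.665882 + 0.38·0.201304 + 0.49·0.0605708 = 0.19274.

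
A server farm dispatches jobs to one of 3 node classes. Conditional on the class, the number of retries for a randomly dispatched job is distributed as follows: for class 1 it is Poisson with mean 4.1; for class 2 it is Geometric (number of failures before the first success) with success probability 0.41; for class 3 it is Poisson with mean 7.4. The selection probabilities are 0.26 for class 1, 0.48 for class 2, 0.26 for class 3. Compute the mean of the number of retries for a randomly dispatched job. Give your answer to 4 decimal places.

Component means — 1: 4.1; 2: 1.43902; 3: 7.4.
E[X] = 0.26·4.1 + 0.48·1.43902 + 0.26·7.4 = 3.68073.

3.6807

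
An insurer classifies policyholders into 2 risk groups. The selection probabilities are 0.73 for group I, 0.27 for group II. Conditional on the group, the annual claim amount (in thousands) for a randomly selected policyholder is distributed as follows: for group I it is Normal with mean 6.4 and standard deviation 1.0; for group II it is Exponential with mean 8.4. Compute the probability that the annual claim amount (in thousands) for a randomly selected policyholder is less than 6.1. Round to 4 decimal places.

0.4183

Conditional on each group, P(X < 6.1): I: 0.382089; II: 0.516252.
By total probability, P(X < 6.1) = 0.73·0.382089 + 0.27·0.516252 = 0.418313.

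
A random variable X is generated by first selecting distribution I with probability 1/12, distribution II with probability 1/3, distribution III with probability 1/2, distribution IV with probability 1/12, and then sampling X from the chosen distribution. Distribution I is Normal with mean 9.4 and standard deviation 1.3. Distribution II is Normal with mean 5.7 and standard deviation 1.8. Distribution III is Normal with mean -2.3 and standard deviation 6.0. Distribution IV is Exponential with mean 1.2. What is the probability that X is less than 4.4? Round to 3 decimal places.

Conditional on each component, P(X < 4.4): I: 5.99932e-05; II: 0.235079; III: 0.867932; IV: 0.974438.
By total probability, P(X < 4.4) = 0.0833333·5.99932e-05 + 0.333333·0.235079 + 0.5·0.867932 + 0.0833333·0.974438 = 0.593534.

0.594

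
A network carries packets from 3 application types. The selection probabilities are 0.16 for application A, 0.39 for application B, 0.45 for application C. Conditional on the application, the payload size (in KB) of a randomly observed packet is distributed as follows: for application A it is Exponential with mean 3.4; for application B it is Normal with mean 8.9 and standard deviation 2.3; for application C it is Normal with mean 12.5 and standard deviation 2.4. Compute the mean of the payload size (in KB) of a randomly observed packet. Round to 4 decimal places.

9.6400

Component means — A: 3.4; B: 8.9; C: 12.5.
E[X] = 0.16·3.4 + 0.39·8.9 + 0.45·12.5 = 9.64.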